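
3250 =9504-6254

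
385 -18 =367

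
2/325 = 2/325 =0.01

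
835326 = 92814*9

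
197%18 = 17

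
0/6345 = 0 =0.00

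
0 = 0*9503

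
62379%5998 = 2399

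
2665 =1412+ 1253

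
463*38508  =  17829204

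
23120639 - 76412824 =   -  53292185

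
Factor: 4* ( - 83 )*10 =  -3320= - 2^3*5^1*83^1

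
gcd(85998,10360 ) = 2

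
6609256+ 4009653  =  10618909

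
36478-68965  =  -32487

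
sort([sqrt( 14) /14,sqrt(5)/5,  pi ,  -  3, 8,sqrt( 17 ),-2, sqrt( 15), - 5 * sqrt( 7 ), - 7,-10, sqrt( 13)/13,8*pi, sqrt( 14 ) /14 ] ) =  [ - 5*sqrt(7 ),-10, - 7 ,-3, - 2,sqrt( 14 ) /14, sqrt( 14) /14, sqrt(13 ) /13, sqrt(5)/5, pi, sqrt( 15 ),sqrt( 17),8, 8*pi]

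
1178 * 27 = 31806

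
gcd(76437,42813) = 9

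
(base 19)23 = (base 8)51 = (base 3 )1112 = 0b101001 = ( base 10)41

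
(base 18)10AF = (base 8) 13613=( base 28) 7J7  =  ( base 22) c9l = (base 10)6027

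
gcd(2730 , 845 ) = 65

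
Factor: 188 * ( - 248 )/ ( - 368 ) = 2^1*23^( - 1)*31^1*47^1 =2914/23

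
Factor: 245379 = 3^1*263^1*311^1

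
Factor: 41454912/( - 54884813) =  - 2^6*3^1*43^( - 1)*71^1*661^( - 1)*1931^(- 1)*3041^1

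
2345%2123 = 222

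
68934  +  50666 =119600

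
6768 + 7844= 14612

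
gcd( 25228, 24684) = 68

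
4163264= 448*9293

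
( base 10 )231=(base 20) BB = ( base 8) 347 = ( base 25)96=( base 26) 8n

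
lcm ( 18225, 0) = 0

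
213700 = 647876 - 434176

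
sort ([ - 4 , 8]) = [  -  4, 8] 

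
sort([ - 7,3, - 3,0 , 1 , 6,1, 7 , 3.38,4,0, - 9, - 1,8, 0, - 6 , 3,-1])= [ - 9 , - 7 , - 6,  -  3, - 1, - 1 , 0,0, 0, 1, 1 , 3, 3,3.38,  4, 6,7,8 ] 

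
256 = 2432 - 2176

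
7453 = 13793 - 6340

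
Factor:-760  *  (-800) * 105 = 2^8*3^1*5^4*7^1*19^1 = 63840000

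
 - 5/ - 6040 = 1/1208 = 0.00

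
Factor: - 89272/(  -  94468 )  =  2^1*11^( - 1 ) * 19^(  -  1) * 113^( - 1)*11159^1 = 22318/23617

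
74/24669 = 74/24669 = 0.00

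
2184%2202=2184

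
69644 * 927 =64559988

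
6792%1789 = 1425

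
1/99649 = 1/99649=0.00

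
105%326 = 105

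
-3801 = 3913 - 7714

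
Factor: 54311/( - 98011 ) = -54311^1*98011^(  -  1) 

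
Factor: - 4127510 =-2^1*5^1*191^1*2161^1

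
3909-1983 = 1926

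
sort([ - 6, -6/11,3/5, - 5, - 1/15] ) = [ - 6, - 5, - 6/11, - 1/15,3/5 ] 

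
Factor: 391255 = 5^1*17^1*4603^1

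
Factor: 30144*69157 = 2^6*3^1*11^1*157^1*6287^1 = 2084668608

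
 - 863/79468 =-863/79468=- 0.01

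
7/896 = 1/128 = 0.01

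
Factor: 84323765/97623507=3^ ( - 1 )*5^1*313^1*53881^1*32541169^( - 1 )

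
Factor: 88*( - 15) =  - 2^3*3^1*5^1*11^1 = - 1320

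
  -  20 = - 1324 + 1304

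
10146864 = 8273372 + 1873492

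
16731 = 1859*9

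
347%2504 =347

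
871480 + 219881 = 1091361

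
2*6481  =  12962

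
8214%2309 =1287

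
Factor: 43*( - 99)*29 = - 123453  =  - 3^2*11^1  *29^1 * 43^1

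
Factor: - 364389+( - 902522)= - 359^1*3529^1 = - 1266911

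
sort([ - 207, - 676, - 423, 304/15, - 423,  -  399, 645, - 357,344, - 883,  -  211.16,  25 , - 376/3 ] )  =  [ - 883, - 676, - 423,-423, - 399, - 357, - 211.16, - 207, - 376/3,304/15, 25,344, 645] 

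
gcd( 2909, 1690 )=1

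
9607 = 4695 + 4912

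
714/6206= 357/3103=0.12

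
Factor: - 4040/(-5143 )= 2^3*5^1  *37^( - 1 ) * 101^1*139^(  -  1 ) 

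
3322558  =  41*81038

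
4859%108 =107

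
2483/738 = 3 + 269/738 = 3.36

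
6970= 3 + 6967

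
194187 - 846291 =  - 652104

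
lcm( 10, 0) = 0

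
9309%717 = 705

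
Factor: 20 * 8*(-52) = -2^7*5^1*13^1= - 8320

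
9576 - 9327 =249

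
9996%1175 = 596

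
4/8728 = 1/2182 = 0.00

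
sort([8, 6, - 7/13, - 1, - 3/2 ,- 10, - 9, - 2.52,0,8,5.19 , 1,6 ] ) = [ - 10, -9, - 2.52,- 3/2, - 1, - 7/13,0, 1,5.19,6, 6, 8,8]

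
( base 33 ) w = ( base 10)32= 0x20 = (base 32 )10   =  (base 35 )w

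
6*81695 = 490170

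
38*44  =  1672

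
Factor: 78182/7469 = 806/77 = 2^1*7^(  -  1)*11^ (  -  1 )*13^1 * 31^1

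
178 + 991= 1169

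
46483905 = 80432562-33948657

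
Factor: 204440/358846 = 380/667 = 2^2*5^1*19^1*23^( - 1 )*29^(-1 )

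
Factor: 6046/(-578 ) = - 3023/289 = -17^(-2 )*3023^1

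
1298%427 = 17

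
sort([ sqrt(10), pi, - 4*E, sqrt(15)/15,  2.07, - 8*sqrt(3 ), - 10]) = [ - 8*sqrt( 3),-4*E,-10,sqrt(15 )/15,2.07,pi, sqrt(10 )]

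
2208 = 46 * 48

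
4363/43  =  4363/43 = 101.47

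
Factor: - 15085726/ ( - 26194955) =2^1*5^( - 1)*43^( - 1)*73^(  -  1 )*113^1*1669^(-1)*66751^1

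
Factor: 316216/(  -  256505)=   -  2^3*5^( - 1)*47^1*61^(-1) = - 376/305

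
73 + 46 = 119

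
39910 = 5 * 7982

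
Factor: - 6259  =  -11^1*569^1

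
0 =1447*0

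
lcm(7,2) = 14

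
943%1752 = 943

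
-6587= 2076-8663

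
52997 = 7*7571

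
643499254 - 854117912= - 210618658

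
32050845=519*61755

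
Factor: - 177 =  - 3^1 * 59^1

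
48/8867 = 48/8867  =  0.01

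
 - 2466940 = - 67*36820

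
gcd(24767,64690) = 1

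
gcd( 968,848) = 8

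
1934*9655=18672770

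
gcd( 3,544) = 1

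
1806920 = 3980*454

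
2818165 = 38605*73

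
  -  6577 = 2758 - 9335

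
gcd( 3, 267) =3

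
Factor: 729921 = 3^1*467^1 * 521^1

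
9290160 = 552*16830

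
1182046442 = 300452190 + 881594252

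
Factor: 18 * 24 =2^4*3^3 = 432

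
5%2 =1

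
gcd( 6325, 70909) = 23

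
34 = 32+2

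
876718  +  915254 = 1791972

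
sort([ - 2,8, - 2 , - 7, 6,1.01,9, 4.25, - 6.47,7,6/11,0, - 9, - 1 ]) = [ - 9, - 7,-6.47, - 2, - 2, - 1,0,6/11,1.01, 4.25, 6,7, 8,9]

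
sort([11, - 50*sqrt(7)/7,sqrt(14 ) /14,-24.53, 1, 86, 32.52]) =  [ - 24.53, - 50*sqrt (7)/7, sqrt(14) /14,1,  11,  32.52,86] 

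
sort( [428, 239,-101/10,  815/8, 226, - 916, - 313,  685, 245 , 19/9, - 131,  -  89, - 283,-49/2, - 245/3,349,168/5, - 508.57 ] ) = [ - 916, - 508.57, - 313,- 283, - 131, - 89, - 245/3, - 49/2,-101/10,19/9,168/5,815/8, 226,239,  245, 349,428, 685] 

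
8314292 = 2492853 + 5821439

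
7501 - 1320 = 6181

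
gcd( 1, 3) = 1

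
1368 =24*57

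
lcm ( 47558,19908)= 856044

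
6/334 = 3/167 =0.02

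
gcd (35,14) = 7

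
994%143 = 136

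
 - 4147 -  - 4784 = 637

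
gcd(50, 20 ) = 10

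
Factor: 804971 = 73^1  *  11027^1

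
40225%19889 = 447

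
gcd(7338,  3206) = 2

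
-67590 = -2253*30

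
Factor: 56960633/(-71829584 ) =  - 2^ ( - 4)*101^( - 1)*44449^( - 1 )*56960633^1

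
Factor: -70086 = - 2^1*3^1*11681^1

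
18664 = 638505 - 619841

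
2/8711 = 2/8711 = 0.00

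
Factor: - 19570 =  - 2^1*5^1*19^1*103^1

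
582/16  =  291/8 =36.38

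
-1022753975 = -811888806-210865169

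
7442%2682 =2078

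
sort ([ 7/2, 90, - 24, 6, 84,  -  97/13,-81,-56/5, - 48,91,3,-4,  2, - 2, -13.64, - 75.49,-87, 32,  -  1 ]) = [ - 87, - 81 , - 75.49,-48, -24,-13.64, - 56/5, - 97/13,-4, - 2,-1,  2,3, 7/2, 6 , 32, 84, 90,91] 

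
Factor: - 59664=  - 2^4*3^1*11^1*113^1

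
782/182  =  391/91  =  4.30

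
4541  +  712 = 5253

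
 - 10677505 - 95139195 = -105816700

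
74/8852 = 37/4426= 0.01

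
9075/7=9075/7 = 1296.43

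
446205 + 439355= 885560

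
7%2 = 1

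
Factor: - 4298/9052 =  - 2149/4526 = -2^(-1) *7^1*31^(  -  1)*73^(  -  1) * 307^1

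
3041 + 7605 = 10646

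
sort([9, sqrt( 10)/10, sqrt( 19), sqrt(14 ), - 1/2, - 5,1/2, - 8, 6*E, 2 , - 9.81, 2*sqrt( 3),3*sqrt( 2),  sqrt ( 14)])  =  [-9.81, - 8 , - 5,-1/2,  sqrt( 10) /10, 1/2,2,2*sqrt(3 ),  sqrt(  14 ),  sqrt(14),3*sqrt( 2),sqrt(  19), 9 , 6*E ]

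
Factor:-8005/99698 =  - 2^( - 1) *5^1*79^( -1)*631^(-1)*1601^1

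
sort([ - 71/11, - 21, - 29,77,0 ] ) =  [ - 29, - 21, - 71/11,0,77]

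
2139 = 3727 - 1588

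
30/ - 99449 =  - 30/99449 = -0.00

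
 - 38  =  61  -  99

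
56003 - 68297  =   - 12294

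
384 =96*4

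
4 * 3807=15228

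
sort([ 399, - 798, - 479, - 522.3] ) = [ - 798,-522.3, - 479,399]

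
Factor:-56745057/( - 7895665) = 3^1*5^(  -  1) * 449^( - 1 ) * 821^1*3517^(  -  1)*23039^1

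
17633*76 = 1340108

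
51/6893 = 51/6893 = 0.01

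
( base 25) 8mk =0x15C2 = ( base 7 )22145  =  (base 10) 5570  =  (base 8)12702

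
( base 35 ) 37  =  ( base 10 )112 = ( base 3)11011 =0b1110000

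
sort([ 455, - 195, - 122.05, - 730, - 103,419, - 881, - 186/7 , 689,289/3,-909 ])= [ - 909,  -  881, - 730, - 195, - 122.05, - 103, - 186/7  ,  289/3, 419,455,689 ]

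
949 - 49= 900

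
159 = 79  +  80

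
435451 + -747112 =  - 311661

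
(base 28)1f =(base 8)53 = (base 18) 27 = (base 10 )43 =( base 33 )1a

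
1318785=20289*65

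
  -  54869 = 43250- 98119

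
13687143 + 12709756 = 26396899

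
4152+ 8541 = 12693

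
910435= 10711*85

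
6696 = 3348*2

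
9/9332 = 9/9332 = 0.00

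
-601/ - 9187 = 601/9187 = 0.07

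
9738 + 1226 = 10964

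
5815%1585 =1060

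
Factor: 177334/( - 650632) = -88667/325316=- 2^(-2) *167^( - 1)*487^( - 1)*88667^1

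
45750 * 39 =1784250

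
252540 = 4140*61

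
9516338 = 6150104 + 3366234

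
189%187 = 2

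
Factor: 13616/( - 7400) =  - 46/25= -  2^1*  5^(  -  2)*23^1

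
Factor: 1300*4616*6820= 40925456000 = 2^7 *5^3*11^1*13^1*31^1*577^1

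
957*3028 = 2897796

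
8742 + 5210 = 13952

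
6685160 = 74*90340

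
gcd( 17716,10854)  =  2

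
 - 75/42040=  - 15/8408 = - 0.00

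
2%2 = 0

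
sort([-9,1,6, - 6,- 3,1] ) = [ - 9, - 6, - 3,  1,1,6 ] 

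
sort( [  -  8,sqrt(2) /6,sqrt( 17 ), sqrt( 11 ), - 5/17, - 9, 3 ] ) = [ - 9,-8, - 5/17,sqrt (2) /6, 3, sqrt(11),  sqrt(17)] 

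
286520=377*760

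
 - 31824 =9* ( - 3536 )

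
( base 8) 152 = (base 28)3m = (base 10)106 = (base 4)1222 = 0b1101010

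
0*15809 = 0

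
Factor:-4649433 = -3^1* 19^1*81569^1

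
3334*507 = 1690338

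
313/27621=313/27621 = 0.01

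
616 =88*7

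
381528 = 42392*9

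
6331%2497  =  1337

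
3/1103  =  3/1103 =0.00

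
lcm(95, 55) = 1045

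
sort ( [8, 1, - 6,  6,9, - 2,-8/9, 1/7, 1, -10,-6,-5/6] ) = [ - 10, - 6, - 6 ,-2, - 8/9, - 5/6, 1/7, 1 , 1,6,8, 9 ] 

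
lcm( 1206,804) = 2412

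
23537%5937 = 5726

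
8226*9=74034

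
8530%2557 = 859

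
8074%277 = 41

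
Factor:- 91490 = -2^1 * 5^1*7^1*1307^1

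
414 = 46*9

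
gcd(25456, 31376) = 592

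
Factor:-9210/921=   -  10=- 2^1* 5^1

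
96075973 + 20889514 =116965487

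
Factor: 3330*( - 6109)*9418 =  - 2^2*3^2*5^1*17^1*37^1*41^1*149^1*277^1 = -  191590091460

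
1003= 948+55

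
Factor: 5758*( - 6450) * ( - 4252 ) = 2^4 * 3^1*5^2*43^1*1063^1*2879^1=   157915453200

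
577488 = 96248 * 6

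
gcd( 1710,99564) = 6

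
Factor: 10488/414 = 2^2*3^( - 1)*19^1 = 76/3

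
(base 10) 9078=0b10001101110110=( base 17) 1e70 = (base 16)2376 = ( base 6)110010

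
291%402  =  291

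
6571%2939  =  693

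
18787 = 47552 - 28765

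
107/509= 107/509=0.21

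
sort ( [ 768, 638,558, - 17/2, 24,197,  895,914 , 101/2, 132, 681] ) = [ - 17/2, 24, 101/2,132,  197, 558, 638,681, 768, 895, 914]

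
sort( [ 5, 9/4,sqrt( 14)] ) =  [ 9/4, sqrt( 14), 5]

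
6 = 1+5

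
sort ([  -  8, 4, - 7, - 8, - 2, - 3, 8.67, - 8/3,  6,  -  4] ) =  [ -8,  -  8, - 7, -4,- 3, - 8/3, - 2,  4, 6,  8.67] 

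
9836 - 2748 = 7088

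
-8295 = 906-9201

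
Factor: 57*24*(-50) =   -  68400=- 2^4*3^2*5^2*19^1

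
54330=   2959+51371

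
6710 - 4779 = 1931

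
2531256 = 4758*532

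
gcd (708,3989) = 1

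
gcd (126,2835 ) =63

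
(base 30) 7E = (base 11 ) 194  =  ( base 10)224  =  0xe0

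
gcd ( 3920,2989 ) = 49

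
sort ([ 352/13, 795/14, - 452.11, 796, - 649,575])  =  [ - 649, - 452.11 , 352/13, 795/14,575,  796]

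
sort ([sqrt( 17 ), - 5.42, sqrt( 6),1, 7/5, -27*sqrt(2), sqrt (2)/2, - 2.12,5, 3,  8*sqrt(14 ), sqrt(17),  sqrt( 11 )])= [ - 27 * sqrt( 2), - 5.42,-2.12, sqrt( 2 ) /2,  1, 7/5, sqrt( 6),3, sqrt( 11 ),sqrt( 17), sqrt( 17), 5, 8 * sqrt( 14 )]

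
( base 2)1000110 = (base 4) 1012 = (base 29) 2c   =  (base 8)106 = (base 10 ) 70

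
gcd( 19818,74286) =18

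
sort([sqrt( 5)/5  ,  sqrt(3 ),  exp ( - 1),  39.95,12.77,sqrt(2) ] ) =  [exp( - 1 ),sqrt ( 5 ) /5,sqrt(2), sqrt ( 3), 12.77,39.95] 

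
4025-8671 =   -  4646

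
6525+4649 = 11174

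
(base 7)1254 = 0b111100000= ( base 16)1E0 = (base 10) 480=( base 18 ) 18C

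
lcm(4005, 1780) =16020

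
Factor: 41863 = 41863^1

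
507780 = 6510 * 78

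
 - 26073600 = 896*( - 29100 ) 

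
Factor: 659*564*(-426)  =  -158333976 = -2^3 * 3^2*47^1*71^1 *659^1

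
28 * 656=18368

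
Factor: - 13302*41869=  -  2^1*3^2 *149^1*281^1 * 739^1 = -  556941438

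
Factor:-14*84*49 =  - 2^3*3^1*7^4 = - 57624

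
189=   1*189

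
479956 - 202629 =277327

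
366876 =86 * 4266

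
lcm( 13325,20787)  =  519675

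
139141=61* 2281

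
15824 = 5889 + 9935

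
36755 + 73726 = 110481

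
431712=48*8994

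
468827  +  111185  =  580012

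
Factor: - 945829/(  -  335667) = 23069/8187=3^( - 1 )*17^1*23^1 * 59^1*2729^ ( - 1 )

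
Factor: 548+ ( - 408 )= 140=2^2*5^1*7^1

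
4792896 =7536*636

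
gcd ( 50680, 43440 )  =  7240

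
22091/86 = 22091/86  =  256.87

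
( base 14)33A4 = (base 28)bc4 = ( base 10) 8964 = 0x2304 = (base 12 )5230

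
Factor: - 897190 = -2^1*5^1*7^2 * 1831^1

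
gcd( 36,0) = 36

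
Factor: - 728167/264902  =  -2^( - 1 )*53^1 * 1249^1*12041^( -1) = - 66197/24082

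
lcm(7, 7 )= 7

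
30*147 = 4410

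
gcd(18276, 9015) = 3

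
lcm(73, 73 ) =73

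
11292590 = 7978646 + 3313944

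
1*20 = 20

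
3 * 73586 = 220758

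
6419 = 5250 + 1169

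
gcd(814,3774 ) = 74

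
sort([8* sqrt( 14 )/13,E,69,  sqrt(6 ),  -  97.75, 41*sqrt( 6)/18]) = [ - 97.75, 8*sqrt( 14 )/13, sqrt( 6),E,41*sqrt (6)/18, 69 ]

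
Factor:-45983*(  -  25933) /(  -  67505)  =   - 1192477139/67505 = - 5^( - 1 )*7^1*23^(-1 ) *587^( - 1)*6569^1*25933^1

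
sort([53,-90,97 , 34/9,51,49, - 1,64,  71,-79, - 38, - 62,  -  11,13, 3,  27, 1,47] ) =[-90,  -  79, - 62,- 38, - 11, - 1,  1 , 3 , 34/9,  13,27 , 47 , 49,51,53,64,71,97]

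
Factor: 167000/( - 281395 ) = - 2^3*5^2 * 337^( - 1)  =  - 200/337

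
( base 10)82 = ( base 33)2G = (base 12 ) 6A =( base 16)52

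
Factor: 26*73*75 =142350 = 2^1*3^1*5^2* 13^1*73^1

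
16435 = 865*19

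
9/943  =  9/943  =  0.01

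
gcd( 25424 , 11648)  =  112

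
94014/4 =23503 + 1/2  =  23503.50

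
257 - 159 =98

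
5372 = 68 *79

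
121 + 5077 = 5198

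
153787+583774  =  737561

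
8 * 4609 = 36872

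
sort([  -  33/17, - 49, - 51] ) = [ - 51,  -  49, - 33/17 ] 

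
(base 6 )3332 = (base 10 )776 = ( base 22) 1D6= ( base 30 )PQ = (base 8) 1410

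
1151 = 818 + 333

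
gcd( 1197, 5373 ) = 9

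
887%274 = 65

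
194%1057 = 194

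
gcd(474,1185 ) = 237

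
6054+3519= 9573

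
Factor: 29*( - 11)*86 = -27434  =  - 2^1*11^1 * 29^1*43^1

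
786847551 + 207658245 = 994505796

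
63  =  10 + 53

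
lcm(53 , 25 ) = 1325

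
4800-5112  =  -312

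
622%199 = 25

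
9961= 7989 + 1972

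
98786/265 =372 + 206/265=372.78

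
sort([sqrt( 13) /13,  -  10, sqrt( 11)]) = [-10, sqrt ( 13)/13,  sqrt(11 )]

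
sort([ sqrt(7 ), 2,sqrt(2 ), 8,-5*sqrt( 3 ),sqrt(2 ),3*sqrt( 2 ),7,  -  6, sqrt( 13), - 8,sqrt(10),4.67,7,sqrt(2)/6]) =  [ - 5*sqrt(3 ) , - 8,-6,sqrt( 2) /6,sqrt( 2),sqrt( 2),2,sqrt( 7),sqrt(10), sqrt ( 13),3*sqrt(2), 4.67 , 7,7,8]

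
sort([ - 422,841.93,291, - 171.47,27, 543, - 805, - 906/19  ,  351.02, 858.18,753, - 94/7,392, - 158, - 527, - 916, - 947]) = [- 947, - 916, - 805, - 527,-422, - 171.47, - 158, - 906/19, - 94/7,27,291,351.02, 392,543, 753,841.93, 858.18] 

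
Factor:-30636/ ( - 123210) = 46/185 = 2^1*5^ ( - 1)*23^1 *37^( - 1 )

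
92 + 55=147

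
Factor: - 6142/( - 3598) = 7^(  -  1)*37^1*83^1 *257^( - 1)= 3071/1799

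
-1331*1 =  - 1331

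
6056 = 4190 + 1866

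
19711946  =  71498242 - 51786296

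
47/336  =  47/336=0.14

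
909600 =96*9475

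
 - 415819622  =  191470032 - 607289654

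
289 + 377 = 666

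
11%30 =11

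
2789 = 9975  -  7186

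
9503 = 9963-460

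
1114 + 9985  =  11099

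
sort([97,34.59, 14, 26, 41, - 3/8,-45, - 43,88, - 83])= [ - 83, - 45, - 43, - 3/8, 14,26,34.59,41 , 88,97]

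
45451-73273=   -27822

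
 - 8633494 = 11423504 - 20056998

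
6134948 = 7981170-1846222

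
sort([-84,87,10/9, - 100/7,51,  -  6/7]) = [ - 84,-100/7, - 6/7,10/9,51,87]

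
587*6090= 3574830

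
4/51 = 4/51 =0.08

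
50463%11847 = 3075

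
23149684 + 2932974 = 26082658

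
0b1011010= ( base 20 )4a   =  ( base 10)90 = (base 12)76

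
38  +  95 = 133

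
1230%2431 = 1230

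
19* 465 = 8835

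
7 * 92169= 645183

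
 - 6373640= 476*( - 13390)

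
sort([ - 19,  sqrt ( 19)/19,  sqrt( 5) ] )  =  [ - 19 , sqrt( 19)/19, sqrt ( 5)] 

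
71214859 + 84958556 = 156173415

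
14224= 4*3556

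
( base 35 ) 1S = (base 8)77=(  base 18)39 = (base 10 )63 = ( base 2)111111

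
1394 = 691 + 703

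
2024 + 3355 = 5379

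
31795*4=127180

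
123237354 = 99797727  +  23439627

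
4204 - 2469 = 1735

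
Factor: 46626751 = 29^1*101^1*15919^1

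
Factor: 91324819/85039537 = 11^( - 1)*43^1*67^1*653^( - 1 )*11839^ ( - 1)*31699^1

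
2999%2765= 234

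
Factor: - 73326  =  -2^1 * 3^1*11^2*101^1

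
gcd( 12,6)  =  6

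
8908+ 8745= 17653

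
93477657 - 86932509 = 6545148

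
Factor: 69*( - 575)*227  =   - 3^1*5^2*23^2*227^1 = - 9006225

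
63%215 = 63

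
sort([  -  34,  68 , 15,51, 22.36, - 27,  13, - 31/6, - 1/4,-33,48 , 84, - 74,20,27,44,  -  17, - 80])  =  [ - 80,-74 , - 34, - 33, - 27, - 17, - 31/6, - 1/4,13,15,20,22.36,27, 44, 48,51,68,  84 ] 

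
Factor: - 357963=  - 3^1*119321^1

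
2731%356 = 239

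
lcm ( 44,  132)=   132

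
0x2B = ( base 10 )43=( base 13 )34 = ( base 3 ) 1121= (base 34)19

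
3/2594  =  3/2594 = 0.00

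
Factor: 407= 11^1*37^1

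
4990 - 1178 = 3812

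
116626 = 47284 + 69342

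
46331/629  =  73 + 414/629 =73.66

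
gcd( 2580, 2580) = 2580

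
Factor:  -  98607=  - 3^1*32869^1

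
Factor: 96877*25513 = 2471622901 =11^1*31^1*823^1*8807^1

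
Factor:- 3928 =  - 2^3*491^1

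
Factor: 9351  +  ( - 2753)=2^1*3299^1 = 6598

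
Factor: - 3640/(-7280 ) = 2^(  -  1) = 1/2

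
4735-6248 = -1513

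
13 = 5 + 8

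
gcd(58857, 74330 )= 1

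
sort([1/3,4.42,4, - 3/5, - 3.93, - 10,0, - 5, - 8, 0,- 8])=[ - 10, - 8 , - 8, - 5, - 3.93, - 3/5, 0,0,1/3, 4,4.42]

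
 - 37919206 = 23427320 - 61346526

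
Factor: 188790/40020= 217/46 = 2^( - 1 )*7^1*23^( -1)*31^1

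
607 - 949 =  - 342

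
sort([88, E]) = [ E,88]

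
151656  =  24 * 6319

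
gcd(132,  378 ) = 6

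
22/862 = 11/431 = 0.03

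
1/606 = 1/606= 0.00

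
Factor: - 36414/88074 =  - 3^( - 1 )*17^2*233^ (-1)  =  - 289/699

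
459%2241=459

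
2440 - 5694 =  - 3254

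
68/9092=17/2273= 0.01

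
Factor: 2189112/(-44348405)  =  -2^3 * 3^1*5^( - 1) * 53^1 * 1721^1 *8869681^( - 1 )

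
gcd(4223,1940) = 1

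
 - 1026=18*( - 57 ) 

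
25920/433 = 59 + 373/433 = 59.86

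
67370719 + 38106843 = 105477562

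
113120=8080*14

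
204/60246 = 34/10041  =  0.00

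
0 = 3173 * 0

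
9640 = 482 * 20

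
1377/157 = 1377/157=8.77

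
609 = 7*87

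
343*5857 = 2008951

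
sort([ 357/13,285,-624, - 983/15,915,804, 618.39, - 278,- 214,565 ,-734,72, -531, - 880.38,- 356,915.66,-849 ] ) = [-880.38, - 849, - 734, - 624,- 531,-356, - 278, - 214, - 983/15 , 357/13, 72,285,565,  618.39, 804, 915, 915.66]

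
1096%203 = 81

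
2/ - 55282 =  - 1 + 27640/27641 = - 0.00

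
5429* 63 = 342027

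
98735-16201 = 82534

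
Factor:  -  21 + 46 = 5^2 = 25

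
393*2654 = 1043022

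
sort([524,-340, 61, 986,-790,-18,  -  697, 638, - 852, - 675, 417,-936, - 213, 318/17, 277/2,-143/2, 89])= [ - 936, - 852,- 790, - 697, - 675,-340,-213, - 143/2,-18, 318/17 , 61,  89, 277/2, 417, 524, 638, 986]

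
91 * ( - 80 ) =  - 7280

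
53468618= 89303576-35834958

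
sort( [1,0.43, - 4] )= [ - 4, 0.43,1]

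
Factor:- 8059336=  - 2^3*1007417^1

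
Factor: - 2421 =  - 3^2*269^1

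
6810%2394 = 2022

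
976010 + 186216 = 1162226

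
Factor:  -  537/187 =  - 3^1*11^( -1)*17^(-1)*179^1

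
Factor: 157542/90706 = 3^1*11^1*19^(  -  1) = 33/19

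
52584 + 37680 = 90264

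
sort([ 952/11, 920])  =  [952/11 , 920 ] 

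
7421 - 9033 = - 1612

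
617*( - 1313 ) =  - 810121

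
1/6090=1/6090=   0.00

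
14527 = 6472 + 8055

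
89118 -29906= 59212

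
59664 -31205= 28459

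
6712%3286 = 140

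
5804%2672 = 460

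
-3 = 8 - 11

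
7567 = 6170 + 1397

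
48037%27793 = 20244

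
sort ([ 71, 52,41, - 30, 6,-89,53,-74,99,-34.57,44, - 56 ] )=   [ - 89,-74, - 56,-34.57,-30,6, 41, 44, 52,53, 71,99 ] 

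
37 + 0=37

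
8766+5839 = 14605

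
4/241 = 4/241 = 0.02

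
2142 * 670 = 1435140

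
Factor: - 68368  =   - 2^4 * 4273^1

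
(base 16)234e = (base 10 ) 9038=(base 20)12BI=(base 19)160d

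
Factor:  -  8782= - 2^1*4391^1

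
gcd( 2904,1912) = 8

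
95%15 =5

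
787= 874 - 87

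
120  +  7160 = 7280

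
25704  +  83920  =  109624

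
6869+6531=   13400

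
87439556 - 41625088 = 45814468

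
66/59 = 66/59 = 1.12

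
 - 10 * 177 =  - 1770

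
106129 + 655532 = 761661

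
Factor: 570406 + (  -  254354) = 316052 = 2^2*11^2*653^1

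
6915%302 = 271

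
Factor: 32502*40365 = 2^1*3^4*5^1*13^1*23^1*5417^1 = 1311943230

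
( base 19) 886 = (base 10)3046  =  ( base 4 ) 233212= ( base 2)101111100110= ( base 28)3om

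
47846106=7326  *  6531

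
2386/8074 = 1193/4037 =0.30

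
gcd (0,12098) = 12098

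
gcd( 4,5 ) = 1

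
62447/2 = 31223 + 1/2 = 31223.50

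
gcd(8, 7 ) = 1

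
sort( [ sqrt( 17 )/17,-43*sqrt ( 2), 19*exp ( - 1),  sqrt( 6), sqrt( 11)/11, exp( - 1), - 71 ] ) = [ - 71 ,-43*sqrt( 2 ),  sqrt(17)/17, sqrt( 11) /11,exp( - 1 )  ,  sqrt( 6) , 19*exp(-1)]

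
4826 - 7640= - 2814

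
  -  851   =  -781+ - 70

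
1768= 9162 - 7394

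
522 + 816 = 1338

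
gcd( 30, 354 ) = 6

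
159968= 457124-297156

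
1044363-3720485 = -2676122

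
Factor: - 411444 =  - 2^2*3^2*11^1*1039^1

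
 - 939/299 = -4  +  257/299=-3.14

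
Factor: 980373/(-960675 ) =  - 326791/320225 = -5^(  -  2)*17^1 * 47^1*409^1 * 12809^( - 1)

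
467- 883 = - 416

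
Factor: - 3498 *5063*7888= - 2^5*3^1 * 11^1*17^1*29^1* 53^1*61^1*83^1 = -139699430112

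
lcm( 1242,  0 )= 0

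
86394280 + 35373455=121767735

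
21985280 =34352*640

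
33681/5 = 6736 + 1/5 = 6736.20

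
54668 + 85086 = 139754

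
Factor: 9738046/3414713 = 2^1 * 2129^1*2287^1 * 3414713^(-1 )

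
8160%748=680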